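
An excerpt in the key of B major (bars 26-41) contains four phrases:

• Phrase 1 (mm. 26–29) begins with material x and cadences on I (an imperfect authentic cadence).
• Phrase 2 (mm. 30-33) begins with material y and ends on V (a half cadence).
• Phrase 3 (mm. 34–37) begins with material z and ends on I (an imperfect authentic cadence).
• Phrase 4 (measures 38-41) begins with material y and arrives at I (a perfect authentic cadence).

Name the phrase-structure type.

Four phrases in two halves: the first half (mm. 26-33) ends with a half cadence, the second (measures 34–41) with a perfect authentic cadence — a large antecedent–consequent pair, i.e. a double period.
Phrase 3 begins with different material from phrase 1, making it contrasting.

contrasting double period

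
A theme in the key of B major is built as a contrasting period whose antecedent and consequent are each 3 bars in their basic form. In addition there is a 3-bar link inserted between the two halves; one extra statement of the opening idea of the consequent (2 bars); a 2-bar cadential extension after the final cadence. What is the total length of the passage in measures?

Basic contrasting period: 3 + 3 = 6 bars.
6 (basic form) + 3 (link) + 2 (extra statement) + 2 (cadential extension) = 13.

13 measures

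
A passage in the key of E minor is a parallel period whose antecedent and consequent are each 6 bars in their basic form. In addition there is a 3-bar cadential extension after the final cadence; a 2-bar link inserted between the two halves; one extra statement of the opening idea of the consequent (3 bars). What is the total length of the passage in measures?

20 measures

Basic parallel period: 6 + 6 = 12 bars.
12 (basic form) + 3 (cadential extension) + 2 (link) + 3 (extra statement) = 20.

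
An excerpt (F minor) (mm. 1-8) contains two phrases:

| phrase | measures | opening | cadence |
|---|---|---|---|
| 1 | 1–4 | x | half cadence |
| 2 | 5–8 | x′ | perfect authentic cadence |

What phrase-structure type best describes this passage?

Phrase 1 ends with a half cadence (weaker) and phrase 2 with a perfect authentic cadence (stronger): antecedent + consequent = a period.
The two phrases open with the same material (x / x′), so the period is parallel.

parallel period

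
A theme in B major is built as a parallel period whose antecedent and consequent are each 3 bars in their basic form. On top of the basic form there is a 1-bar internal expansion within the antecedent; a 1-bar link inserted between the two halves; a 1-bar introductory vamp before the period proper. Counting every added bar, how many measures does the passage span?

9 measures

Basic parallel period: 3 + 3 = 6 bars.
6 (basic form) + 1 (internal expansion) + 1 (link) + 1 (introduction) = 9.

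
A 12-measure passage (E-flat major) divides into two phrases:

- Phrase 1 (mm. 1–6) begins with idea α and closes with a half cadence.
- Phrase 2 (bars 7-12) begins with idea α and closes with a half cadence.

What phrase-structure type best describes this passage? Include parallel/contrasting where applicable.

repeated phrase

Both phrases have the same opening (α) and the same cadence (half cadence): the second is a restatement, not a consequent, so this is a repeated phrase rather than a period.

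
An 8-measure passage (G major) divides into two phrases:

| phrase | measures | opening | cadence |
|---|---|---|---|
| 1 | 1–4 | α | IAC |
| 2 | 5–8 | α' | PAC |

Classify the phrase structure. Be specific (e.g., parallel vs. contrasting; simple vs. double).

parallel period

Phrase 1 ends with an imperfect authentic cadence (weaker) and phrase 2 with a perfect authentic cadence (stronger): antecedent + consequent = a period.
The two phrases open with the same material (α / α'), so the period is parallel.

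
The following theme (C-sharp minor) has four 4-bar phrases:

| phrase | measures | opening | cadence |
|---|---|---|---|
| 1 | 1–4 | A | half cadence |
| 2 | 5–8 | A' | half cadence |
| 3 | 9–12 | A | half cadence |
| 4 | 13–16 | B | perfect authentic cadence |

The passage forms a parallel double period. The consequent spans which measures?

In a double period the four phrases pair into a large antecedent (phrases 1–2, ending half cadence) and a large consequent (phrases 3–4, ending perfect authentic cadence). The consequent spans bars 9–16.

measures 9–16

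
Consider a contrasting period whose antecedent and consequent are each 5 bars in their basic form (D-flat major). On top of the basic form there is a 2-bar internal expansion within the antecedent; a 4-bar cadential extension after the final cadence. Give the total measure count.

16 measures

Basic contrasting period: 5 + 5 = 10 bars.
10 (basic form) + 2 (internal expansion) + 4 (cadential extension) = 16.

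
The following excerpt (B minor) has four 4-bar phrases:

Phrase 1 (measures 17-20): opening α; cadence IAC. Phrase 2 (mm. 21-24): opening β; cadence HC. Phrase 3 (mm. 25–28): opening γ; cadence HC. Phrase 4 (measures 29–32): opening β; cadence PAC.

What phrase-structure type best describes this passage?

contrasting double period

Four phrases in two halves: the first half (bars 17–24) ends with a half cadence, the second (mm. 25–32) with a perfect authentic cadence — a large antecedent–consequent pair, i.e. a double period.
Phrase 3 begins with different material from phrase 1, making it contrasting.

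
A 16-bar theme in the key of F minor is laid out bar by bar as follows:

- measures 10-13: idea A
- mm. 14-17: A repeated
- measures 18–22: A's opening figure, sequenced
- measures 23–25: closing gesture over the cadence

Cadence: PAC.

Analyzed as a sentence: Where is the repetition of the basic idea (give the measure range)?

measures 14–17

The presentation of a sentence is the basic idea (bars 10–13) plus its repetition (mm. 14-17); the repetition of the basic idea is therefore mm. 14–17.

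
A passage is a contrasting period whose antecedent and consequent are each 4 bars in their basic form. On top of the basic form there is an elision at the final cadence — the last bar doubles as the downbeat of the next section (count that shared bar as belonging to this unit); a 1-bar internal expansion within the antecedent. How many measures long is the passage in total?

Basic contrasting period: 4 + 4 = 8 bars.
8 (basic form) + 1 (internal expansion) = 9.
The elision shares a bar with the next section but does not change this unit's count.

9 measures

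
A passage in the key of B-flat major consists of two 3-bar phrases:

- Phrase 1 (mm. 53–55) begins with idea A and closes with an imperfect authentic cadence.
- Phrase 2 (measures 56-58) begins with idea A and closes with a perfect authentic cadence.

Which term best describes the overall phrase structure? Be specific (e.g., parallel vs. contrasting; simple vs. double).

parallel period

Phrase 1 ends with an imperfect authentic cadence (weaker) and phrase 2 with a perfect authentic cadence (stronger): antecedent + consequent = a period.
The two phrases open with the same material (A / A), so the period is parallel.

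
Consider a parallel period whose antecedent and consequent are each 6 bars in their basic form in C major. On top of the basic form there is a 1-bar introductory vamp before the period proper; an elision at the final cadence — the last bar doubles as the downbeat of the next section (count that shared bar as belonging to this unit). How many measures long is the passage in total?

Basic parallel period: 6 + 6 = 12 bars.
12 (basic form) + 1 (introduction) = 13.
The elision shares a bar with the next section but does not change this unit's count.

13 measures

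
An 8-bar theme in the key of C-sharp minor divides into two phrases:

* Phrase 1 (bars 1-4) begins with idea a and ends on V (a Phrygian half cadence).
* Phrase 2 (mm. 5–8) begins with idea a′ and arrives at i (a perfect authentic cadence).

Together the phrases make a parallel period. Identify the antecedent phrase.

The phrase ending with the weaker cadence (Phrygian half cadence) is the antecedent; the one ending more conclusively (perfect authentic cadence) is the consequent. The antecedent is phrase 1.

phrase 1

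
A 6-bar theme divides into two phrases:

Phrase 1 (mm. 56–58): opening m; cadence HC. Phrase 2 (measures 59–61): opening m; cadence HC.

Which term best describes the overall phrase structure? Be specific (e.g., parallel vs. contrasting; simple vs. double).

repeated phrase

Both phrases have the same opening (m) and the same cadence (half cadence): the second is a restatement, not a consequent, so this is a repeated phrase rather than a period.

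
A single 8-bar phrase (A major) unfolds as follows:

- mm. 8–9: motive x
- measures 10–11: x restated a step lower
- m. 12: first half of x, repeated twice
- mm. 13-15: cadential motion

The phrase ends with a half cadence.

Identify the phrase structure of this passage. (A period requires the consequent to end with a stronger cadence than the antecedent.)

Basic idea (mm. 8–9) + its repetition (mm. 10–11) form the presentation; fragmentation and cadence (mm. 12–15) form the continuation — the 8-bar whole is a sentence.

sentence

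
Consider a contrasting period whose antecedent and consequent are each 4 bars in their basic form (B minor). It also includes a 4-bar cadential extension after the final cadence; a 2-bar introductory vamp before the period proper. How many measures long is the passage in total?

14 measures

Basic contrasting period: 4 + 4 = 8 bars.
8 (basic form) + 4 (cadential extension) + 2 (introduction) = 14.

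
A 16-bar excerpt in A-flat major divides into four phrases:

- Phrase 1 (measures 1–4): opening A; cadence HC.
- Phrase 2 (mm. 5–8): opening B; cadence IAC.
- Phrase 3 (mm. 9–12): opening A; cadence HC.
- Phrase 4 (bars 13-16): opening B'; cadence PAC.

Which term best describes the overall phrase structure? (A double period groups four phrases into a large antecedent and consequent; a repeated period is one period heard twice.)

parallel double period

Four phrases in two halves: the first half (measures 1-8) ends with an imperfect authentic cadence, the second (mm. 9-16) with a perfect authentic cadence — a large antecedent–consequent pair, i.e. a double period.
Phrase 3 begins with the same material as phrase 1, making it parallel.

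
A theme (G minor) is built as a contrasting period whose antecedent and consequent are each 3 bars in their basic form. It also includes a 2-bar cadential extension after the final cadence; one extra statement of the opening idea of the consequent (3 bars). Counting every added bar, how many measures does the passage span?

11 measures

Basic contrasting period: 3 + 3 = 6 bars.
6 (basic form) + 2 (cadential extension) + 3 (extra statement) = 11.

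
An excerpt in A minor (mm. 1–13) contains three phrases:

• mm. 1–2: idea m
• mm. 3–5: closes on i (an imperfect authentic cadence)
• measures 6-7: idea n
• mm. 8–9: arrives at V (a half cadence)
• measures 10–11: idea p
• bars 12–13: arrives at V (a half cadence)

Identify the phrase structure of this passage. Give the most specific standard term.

phrase group

The final phrase closes with a half cadence, which is not stronger than the preceding half cadence; the 3 phrases lack an overall antecedent–consequent design and so form a phrase group.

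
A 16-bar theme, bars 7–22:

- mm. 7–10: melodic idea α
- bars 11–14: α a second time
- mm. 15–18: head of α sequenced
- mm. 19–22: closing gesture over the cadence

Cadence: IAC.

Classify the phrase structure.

sentence

Basic idea (measures 7–10) + its repetition (measures 11–14) form the presentation; fragmentation and cadence (mm. 15–22) form the continuation — the 16-bar whole is a sentence.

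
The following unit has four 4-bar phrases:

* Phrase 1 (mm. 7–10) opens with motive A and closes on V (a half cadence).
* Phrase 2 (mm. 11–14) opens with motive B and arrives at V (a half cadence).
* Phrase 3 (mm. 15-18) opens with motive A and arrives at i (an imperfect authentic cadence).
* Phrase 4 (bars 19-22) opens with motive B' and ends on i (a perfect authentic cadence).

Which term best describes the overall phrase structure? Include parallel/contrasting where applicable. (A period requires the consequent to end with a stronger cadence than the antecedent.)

parallel double period

Four phrases in two halves: the first half (mm. 7-14) ends with a half cadence, the second (mm. 15-22) with a perfect authentic cadence — a large antecedent–consequent pair, i.e. a double period.
Phrase 3 begins with the same material as phrase 1, making it parallel.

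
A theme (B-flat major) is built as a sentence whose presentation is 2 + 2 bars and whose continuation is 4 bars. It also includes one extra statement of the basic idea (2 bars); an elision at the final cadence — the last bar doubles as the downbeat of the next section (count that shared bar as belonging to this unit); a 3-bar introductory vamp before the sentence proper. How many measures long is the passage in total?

Basic sentence: 2 + 2 + 4 = 8 bars.
8 (basic form) + 2 (extra statement) + 3 (introduction) = 13.
The elision shares a bar with the next section but does not change this unit's count.

13 measures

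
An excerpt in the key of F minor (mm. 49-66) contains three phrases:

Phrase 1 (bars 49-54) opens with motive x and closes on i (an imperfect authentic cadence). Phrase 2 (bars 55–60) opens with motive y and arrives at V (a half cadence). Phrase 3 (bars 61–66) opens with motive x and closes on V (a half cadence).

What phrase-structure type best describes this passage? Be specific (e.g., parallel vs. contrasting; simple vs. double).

phrase group

The final phrase closes with a half cadence, which is not stronger than the preceding half cadence; the 3 phrases lack an overall antecedent–consequent design and so form a phrase group.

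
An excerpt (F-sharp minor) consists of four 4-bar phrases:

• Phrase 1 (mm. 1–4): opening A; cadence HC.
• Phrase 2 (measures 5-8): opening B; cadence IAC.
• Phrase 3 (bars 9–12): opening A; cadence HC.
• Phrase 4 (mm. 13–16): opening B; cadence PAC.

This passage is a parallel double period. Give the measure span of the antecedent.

measures 1–8

In a double period the four phrases pair into a large antecedent (phrases 1–2, ending imperfect authentic cadence) and a large consequent (phrases 3–4, ending perfect authentic cadence). The antecedent spans mm. 1–8.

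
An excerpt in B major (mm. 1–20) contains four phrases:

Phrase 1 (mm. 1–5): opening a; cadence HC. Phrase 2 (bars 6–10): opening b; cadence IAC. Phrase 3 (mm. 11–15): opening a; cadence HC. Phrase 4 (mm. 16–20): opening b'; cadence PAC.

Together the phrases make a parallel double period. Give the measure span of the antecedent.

measures 1–10

In a double period the first pair of phrases (ending imperfect authentic cadence) is the large antecedent and the second pair (ending perfect authentic cadence) is the large consequent; the antecedent is measures 1–10.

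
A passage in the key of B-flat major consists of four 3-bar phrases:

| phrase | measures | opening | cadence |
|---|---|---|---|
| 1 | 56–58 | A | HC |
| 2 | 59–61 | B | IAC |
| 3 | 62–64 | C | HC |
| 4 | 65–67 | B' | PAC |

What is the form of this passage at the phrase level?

Four phrases in two halves: the first half (mm. 56–61) ends with an imperfect authentic cadence, the second (mm. 62–67) with a perfect authentic cadence — a large antecedent–consequent pair, i.e. a double period.
Phrase 3 begins with different material from phrase 1, making it contrasting.

contrasting double period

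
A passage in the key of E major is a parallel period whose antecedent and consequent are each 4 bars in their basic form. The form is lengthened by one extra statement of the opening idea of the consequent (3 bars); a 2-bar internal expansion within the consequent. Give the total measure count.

Basic parallel period: 4 + 4 = 8 bars.
8 (basic form) + 3 (extra statement) + 2 (internal expansion) = 13.

13 measures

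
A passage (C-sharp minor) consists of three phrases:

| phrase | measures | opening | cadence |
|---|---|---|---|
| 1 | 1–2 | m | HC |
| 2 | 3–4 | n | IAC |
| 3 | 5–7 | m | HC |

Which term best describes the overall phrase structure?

phrase group

The final phrase closes with a half cadence, which is not stronger than the preceding imperfect authentic cadence; the 3 phrases lack an overall antecedent–consequent design and so form a phrase group.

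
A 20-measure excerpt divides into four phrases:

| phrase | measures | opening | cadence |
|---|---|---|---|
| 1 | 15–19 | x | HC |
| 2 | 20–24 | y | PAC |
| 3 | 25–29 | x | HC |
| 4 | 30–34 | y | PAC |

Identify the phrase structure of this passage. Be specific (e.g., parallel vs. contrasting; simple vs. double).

repeated period

The cadence pattern HC–PAC–HC–PAC is weak–strong twice, and phrases 3–4 restate phrases 1–2: a period heard twice, not a double period (which would end weakly at phrase 2).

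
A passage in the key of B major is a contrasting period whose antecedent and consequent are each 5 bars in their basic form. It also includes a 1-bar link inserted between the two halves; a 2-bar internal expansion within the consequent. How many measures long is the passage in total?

Basic contrasting period: 5 + 5 = 10 bars.
10 (basic form) + 1 (link) + 2 (internal expansion) = 13.

13 measures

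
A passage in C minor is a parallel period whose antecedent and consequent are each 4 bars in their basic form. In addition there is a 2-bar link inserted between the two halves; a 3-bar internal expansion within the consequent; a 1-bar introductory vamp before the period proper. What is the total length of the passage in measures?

14 measures

Basic parallel period: 4 + 4 = 8 bars.
8 (basic form) + 2 (link) + 3 (internal expansion) + 1 (introduction) = 14.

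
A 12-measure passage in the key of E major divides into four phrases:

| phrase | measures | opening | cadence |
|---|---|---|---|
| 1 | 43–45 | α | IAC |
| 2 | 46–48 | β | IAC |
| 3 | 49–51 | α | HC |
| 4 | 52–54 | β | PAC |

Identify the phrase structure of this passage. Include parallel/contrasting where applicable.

parallel double period

Four phrases in two halves: the first half (bars 43–48) ends with an imperfect authentic cadence, the second (bars 49–54) with a perfect authentic cadence — a large antecedent–consequent pair, i.e. a double period.
Phrase 3 begins with the same material as phrase 1, making it parallel.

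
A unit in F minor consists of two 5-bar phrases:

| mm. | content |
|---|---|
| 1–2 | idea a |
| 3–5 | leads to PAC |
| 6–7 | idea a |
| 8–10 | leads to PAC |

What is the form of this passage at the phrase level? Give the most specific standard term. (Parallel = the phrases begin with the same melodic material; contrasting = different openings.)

Both phrases have the same opening (a) and the same cadence (perfect authentic cadence): the second is a restatement, not a consequent, so this is a repeated phrase rather than a period.

repeated phrase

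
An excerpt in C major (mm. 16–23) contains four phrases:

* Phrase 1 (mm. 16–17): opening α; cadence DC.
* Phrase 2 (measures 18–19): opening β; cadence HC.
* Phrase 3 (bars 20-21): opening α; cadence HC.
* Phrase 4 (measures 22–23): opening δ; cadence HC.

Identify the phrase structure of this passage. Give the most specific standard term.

phrase group

Phrase 4 ends with a half cadence, no stronger than phrase 2's half cadence, so the four phrases do not form a double period; nor do phrases 3–4 duplicate 1–2, so it is not a repeated period. With no phrase reaching a conclusive cadence, the passage is a phrase group.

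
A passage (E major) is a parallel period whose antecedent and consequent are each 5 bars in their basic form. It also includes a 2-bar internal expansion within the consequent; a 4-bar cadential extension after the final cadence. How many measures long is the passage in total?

16 measures

Basic parallel period: 5 + 5 = 10 bars.
10 (basic form) + 2 (internal expansion) + 4 (cadential extension) = 16.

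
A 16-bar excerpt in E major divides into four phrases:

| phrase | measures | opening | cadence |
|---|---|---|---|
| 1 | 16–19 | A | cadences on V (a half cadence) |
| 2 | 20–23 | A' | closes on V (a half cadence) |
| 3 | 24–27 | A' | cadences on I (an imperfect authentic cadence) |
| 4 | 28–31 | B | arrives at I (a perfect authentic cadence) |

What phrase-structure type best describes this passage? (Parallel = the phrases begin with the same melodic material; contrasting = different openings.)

parallel double period

Four phrases in two halves: the first half (bars 16-23) ends with a half cadence, the second (measures 24–31) with a perfect authentic cadence — a large antecedent–consequent pair, i.e. a double period.
Phrase 3 begins with the same material as phrase 1, making it parallel.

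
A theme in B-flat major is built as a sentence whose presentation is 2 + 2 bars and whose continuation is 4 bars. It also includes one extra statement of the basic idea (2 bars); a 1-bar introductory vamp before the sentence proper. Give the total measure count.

Basic sentence: 2 + 2 + 4 = 8 bars.
8 (basic form) + 2 (extra statement) + 1 (introduction) = 11.

11 measures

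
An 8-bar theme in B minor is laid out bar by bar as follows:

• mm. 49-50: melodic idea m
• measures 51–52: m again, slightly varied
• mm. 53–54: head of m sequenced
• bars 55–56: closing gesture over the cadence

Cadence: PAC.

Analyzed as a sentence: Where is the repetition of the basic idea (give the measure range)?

The presentation of a sentence is the basic idea (mm. 49-50) plus its repetition (measures 51-52); the repetition of the basic idea is therefore mm. 51–52.

measures 51–52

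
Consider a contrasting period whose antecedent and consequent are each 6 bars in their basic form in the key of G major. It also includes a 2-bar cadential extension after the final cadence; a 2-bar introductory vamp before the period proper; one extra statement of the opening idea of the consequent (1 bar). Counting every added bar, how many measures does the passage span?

17 measures

Basic contrasting period: 6 + 6 = 12 bars.
12 (basic form) + 2 (cadential extension) + 2 (introduction) + 1 (extra statement) = 17.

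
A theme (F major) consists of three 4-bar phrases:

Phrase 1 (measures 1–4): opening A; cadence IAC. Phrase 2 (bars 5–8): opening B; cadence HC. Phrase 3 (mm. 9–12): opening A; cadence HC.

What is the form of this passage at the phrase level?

phrase group

The final phrase closes with a half cadence, which is not stronger than the preceding half cadence; the 3 phrases lack an overall antecedent–consequent design and so form a phrase group.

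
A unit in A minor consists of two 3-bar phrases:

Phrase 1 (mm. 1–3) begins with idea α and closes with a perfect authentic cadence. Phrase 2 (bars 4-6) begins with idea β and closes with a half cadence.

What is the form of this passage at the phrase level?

The second phrase closes with a half cadence, which is not stronger than the first phrase's perfect authentic cadence; without a weak→strong cadential pair there is no antecedent–consequent relationship, so this is a phrase group rather than a period.

phrase group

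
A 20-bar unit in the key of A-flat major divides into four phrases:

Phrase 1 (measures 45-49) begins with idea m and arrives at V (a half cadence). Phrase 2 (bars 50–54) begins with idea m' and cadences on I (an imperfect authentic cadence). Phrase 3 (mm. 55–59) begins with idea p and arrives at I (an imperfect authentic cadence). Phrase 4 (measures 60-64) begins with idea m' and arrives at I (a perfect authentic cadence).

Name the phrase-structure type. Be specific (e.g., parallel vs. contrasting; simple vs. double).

contrasting double period

Four phrases in two halves: the first half (mm. 45–54) ends with an imperfect authentic cadence, the second (bars 55-64) with a perfect authentic cadence — a large antecedent–consequent pair, i.e. a double period.
Phrase 3 begins with different material from phrase 1, making it contrasting.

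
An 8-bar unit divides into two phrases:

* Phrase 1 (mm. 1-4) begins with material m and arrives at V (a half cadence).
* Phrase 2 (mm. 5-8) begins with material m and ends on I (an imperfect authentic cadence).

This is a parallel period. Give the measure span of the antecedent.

measures 1–4

The phrase ending with the weaker cadence (half cadence) is the antecedent; the one ending more conclusively (imperfect authentic cadence) is the consequent. The antecedent is measures 1–4.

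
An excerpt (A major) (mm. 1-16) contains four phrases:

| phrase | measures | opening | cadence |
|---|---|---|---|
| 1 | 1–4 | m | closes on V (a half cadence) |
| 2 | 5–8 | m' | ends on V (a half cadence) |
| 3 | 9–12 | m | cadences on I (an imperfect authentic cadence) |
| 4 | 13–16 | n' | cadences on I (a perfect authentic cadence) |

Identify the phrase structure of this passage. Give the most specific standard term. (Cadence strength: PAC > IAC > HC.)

Four phrases in two halves: the first half (bars 1-8) ends with a half cadence, the second (mm. 9-16) with a perfect authentic cadence — a large antecedent–consequent pair, i.e. a double period.
Phrase 3 begins with the same material as phrase 1, making it parallel.

parallel double period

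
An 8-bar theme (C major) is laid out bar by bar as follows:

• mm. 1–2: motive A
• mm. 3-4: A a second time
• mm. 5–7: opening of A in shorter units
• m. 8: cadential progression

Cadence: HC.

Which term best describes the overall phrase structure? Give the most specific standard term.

Basic idea (bars 1–2) + its repetition (mm. 3–4) form the presentation; fragmentation and cadence (measures 5–8) form the continuation — the 8-bar whole is a sentence.

sentence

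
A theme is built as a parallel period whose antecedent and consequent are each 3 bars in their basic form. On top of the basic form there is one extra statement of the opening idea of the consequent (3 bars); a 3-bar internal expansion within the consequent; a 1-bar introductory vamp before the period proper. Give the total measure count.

13 measures

Basic parallel period: 3 + 3 = 6 bars.
6 (basic form) + 3 (extra statement) + 3 (internal expansion) + 1 (introduction) = 13.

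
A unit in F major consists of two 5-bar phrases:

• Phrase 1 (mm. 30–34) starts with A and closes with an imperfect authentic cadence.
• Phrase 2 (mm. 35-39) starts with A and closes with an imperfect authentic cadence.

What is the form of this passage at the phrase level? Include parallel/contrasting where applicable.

Both phrases have the same opening (A) and the same cadence (imperfect authentic cadence): the second is a restatement, not a consequent, so this is a repeated phrase rather than a period.

repeated phrase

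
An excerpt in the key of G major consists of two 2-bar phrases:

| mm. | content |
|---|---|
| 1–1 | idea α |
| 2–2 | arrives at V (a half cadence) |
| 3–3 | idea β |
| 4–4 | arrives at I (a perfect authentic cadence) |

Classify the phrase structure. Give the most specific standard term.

Phrase 1 ends with a half cadence (weaker) and phrase 2 with a perfect authentic cadence (stronger): antecedent + consequent = a period.
The two phrases open with different material (α / β), so the period is contrasting.

contrasting period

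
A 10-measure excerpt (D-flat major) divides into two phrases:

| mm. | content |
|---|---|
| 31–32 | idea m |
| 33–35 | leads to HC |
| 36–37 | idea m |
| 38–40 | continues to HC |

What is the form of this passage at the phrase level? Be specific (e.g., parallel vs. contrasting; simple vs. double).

Both phrases have the same opening (m) and the same cadence (half cadence): the second is a restatement, not a consequent, so this is a repeated phrase rather than a period.

repeated phrase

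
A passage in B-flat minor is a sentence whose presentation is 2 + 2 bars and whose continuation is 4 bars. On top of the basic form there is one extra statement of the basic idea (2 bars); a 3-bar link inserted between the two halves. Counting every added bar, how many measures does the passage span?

13 measures

Basic sentence: 2 + 2 + 4 = 8 bars.
8 (basic form) + 2 (extra statement) + 3 (link) = 13.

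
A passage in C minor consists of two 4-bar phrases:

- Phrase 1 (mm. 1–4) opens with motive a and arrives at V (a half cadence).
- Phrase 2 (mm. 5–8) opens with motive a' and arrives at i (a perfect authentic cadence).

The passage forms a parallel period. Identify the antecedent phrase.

phrase 1

The phrase ending with the weaker cadence (half cadence) is the antecedent; the one ending more conclusively (perfect authentic cadence) is the consequent. The antecedent is phrase 1.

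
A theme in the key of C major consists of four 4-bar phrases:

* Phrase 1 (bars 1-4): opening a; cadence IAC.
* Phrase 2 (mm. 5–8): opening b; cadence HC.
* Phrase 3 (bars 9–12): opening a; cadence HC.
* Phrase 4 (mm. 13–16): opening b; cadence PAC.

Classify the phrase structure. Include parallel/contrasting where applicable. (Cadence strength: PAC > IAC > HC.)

parallel double period

Four phrases in two halves: the first half (mm. 1-8) ends with a half cadence, the second (bars 9-16) with a perfect authentic cadence — a large antecedent–consequent pair, i.e. a double period.
Phrase 3 begins with the same material as phrase 1, making it parallel.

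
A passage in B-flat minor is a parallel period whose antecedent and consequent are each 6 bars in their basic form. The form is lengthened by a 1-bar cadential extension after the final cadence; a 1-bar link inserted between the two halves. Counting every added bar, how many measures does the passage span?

Basic parallel period: 6 + 6 = 12 bars.
12 (basic form) + 1 (cadential extension) + 1 (link) = 14.

14 measures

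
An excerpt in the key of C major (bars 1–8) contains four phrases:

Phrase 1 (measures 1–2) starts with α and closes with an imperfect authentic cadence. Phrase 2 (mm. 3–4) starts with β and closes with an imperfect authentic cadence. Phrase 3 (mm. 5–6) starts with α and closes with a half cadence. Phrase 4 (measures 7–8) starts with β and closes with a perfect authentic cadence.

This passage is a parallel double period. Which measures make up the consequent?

measures 5–8

In a double period the four phrases pair into a large antecedent (phrases 1–2, ending imperfect authentic cadence) and a large consequent (phrases 3–4, ending perfect authentic cadence). The consequent spans mm. 5–8.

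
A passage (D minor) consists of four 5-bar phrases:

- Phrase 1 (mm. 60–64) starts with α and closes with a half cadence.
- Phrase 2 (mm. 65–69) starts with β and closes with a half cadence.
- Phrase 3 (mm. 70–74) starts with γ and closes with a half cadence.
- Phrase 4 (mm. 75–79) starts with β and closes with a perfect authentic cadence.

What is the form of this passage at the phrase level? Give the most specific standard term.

Four phrases in two halves: the first half (measures 60-69) ends with a half cadence, the second (measures 70–79) with a perfect authentic cadence — a large antecedent–consequent pair, i.e. a double period.
Phrase 3 begins with different material from phrase 1, making it contrasting.

contrasting double period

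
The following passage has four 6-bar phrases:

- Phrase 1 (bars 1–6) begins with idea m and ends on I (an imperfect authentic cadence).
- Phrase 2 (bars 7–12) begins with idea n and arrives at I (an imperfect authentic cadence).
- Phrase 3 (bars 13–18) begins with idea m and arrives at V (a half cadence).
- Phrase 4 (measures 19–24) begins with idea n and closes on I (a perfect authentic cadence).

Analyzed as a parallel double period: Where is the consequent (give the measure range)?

In a double period the four phrases pair into a large antecedent (phrases 1–2, ending imperfect authentic cadence) and a large consequent (phrases 3–4, ending perfect authentic cadence). The consequent spans bars 13–24.

measures 13–24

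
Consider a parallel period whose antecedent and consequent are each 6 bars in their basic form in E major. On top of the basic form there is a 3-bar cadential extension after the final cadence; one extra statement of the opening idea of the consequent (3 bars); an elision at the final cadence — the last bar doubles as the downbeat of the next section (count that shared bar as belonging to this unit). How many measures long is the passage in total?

18 measures

Basic parallel period: 6 + 6 = 12 bars.
12 (basic form) + 3 (cadential extension) + 3 (extra statement) = 18.
The elision shares a bar with the next section but does not change this unit's count.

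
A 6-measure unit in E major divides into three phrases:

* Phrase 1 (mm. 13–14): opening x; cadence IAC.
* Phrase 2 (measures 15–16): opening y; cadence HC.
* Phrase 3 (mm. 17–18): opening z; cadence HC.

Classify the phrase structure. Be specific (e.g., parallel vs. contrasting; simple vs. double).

phrase group

The final phrase closes with a half cadence, which is not stronger than the preceding half cadence; the 3 phrases lack an overall antecedent–consequent design and so form a phrase group.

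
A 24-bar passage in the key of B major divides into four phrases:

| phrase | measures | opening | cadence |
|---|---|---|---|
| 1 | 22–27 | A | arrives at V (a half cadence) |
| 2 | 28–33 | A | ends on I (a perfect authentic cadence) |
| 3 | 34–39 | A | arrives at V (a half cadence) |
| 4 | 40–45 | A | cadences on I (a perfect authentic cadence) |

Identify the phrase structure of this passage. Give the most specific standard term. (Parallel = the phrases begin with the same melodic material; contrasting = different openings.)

The cadence pattern HC–PAC–HC–PAC is weak–strong twice, and phrases 3–4 restate phrases 1–2: a period heard twice, not a double period (which would end weakly at phrase 2).

repeated period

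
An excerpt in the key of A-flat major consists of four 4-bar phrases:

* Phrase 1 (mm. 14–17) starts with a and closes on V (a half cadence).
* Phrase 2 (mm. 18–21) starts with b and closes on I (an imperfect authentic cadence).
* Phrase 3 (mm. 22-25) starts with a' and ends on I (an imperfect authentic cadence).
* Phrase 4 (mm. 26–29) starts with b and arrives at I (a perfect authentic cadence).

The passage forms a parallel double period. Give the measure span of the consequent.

In a double period the first pair of phrases (ending imperfect authentic cadence) is the large antecedent and the second pair (ending perfect authentic cadence) is the large consequent; the consequent is measures 22–29.

measures 22–29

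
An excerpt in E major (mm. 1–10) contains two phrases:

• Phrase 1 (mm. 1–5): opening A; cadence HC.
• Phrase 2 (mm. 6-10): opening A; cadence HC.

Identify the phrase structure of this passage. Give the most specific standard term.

repeated phrase

Both phrases have the same opening (A) and the same cadence (half cadence): the second is a restatement, not a consequent, so this is a repeated phrase rather than a period.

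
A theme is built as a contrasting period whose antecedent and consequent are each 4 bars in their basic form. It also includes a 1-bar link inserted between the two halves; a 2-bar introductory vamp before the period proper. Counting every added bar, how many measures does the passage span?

Basic contrasting period: 4 + 4 = 8 bars.
8 (basic form) + 1 (link) + 2 (introduction) = 11.

11 measures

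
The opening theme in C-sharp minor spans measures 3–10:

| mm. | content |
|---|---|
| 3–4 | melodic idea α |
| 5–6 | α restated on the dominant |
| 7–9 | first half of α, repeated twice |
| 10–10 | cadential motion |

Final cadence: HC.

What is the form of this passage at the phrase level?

Basic idea (measures 3-4) + its repetition (bars 5–6) form the presentation; fragmentation and cadence (bars 7–10) form the continuation — the 8-bar whole is a sentence.

sentence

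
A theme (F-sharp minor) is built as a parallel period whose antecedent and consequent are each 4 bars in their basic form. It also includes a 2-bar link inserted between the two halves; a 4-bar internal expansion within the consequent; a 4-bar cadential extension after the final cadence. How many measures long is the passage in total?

Basic parallel period: 4 + 4 = 8 bars.
8 (basic form) + 2 (link) + 4 (internal expansion) + 4 (cadential extension) = 18.

18 measures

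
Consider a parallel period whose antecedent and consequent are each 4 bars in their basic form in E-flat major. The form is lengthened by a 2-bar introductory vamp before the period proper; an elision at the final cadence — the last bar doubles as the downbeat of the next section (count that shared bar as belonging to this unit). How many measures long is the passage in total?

Basic parallel period: 4 + 4 = 8 bars.
8 (basic form) + 2 (introduction) = 10.
The elision shares a bar with the next section but does not change this unit's count.

10 measures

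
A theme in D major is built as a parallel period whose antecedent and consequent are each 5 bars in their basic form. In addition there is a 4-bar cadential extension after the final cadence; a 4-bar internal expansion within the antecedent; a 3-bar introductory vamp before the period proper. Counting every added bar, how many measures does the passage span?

21 measures

Basic parallel period: 5 + 5 = 10 bars.
10 (basic form) + 4 (cadential extension) + 4 (internal expansion) + 3 (introduction) = 21.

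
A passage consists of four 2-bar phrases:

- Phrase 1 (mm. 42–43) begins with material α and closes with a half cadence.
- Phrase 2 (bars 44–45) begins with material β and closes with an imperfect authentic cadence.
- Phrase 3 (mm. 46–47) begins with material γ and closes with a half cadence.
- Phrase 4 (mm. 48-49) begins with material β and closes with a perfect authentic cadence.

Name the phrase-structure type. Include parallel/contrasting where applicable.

contrasting double period

Four phrases in two halves: the first half (mm. 42-45) ends with an imperfect authentic cadence, the second (mm. 46-49) with a perfect authentic cadence — a large antecedent–consequent pair, i.e. a double period.
Phrase 3 begins with different material from phrase 1, making it contrasting.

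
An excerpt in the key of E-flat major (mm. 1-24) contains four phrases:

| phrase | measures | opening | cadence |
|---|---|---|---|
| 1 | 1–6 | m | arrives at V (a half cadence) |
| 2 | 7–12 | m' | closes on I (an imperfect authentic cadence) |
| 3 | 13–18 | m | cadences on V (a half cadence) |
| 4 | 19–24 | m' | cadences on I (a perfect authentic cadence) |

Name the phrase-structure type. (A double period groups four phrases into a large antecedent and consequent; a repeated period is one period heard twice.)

Four phrases in two halves: the first half (bars 1–12) ends with an imperfect authentic cadence, the second (bars 13-24) with a perfect authentic cadence — a large antecedent–consequent pair, i.e. a double period.
Phrase 3 begins with the same material as phrase 1, making it parallel.

parallel double period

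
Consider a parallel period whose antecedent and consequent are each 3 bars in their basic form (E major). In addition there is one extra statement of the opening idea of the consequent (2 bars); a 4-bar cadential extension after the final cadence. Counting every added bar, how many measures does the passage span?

12 measures

Basic parallel period: 3 + 3 = 6 bars.
6 (basic form) + 2 (extra statement) + 4 (cadential extension) = 12.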